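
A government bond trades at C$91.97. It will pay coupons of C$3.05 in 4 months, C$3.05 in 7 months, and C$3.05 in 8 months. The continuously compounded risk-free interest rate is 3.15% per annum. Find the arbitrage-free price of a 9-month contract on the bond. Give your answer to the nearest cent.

C$84.95

PV(coupons) I = 3.05·e^(−0.0315·4/12) + 3.05·e^(−0.0315·7/12) + 3.05·e^(−0.0315·8/12)
I = 3.0181 + 2.9945 + 2.9866 = 8.9992
F = (S − I)·e^(rT) = (91.97 − 8.9992) · e^(0.0315·9/12)
= 82.9708 · e^0.023625 = 82.9708 × 1.023906 = C$84.95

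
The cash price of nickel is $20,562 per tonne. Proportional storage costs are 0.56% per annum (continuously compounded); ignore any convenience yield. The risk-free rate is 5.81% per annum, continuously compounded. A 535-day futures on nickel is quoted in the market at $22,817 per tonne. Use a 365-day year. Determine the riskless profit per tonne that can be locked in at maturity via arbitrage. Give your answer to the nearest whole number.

$243 per tonne

Fair futures: F* = S·e^(carry·T), with carry = (r + u) = 0.0581 + 0.0056 = 0.0637
F* = 20562 · e^(0.0637 × 535/365) = 20562 · e^0.093368 = 20562 × 1.097866 = $22574.3207
Market $22817 > fair $22574.3207: forward overpriced → cash-and-carry (buy spot, short the forward).
At maturity, profit = |F_mkt − F*| = |22817 − 22574.3207| = $243 per tonne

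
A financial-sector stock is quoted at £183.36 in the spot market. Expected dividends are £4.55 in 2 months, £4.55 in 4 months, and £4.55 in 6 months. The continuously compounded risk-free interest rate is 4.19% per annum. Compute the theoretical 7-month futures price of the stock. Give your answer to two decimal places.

PV(dividends) I = 4.55·e^(−0.0419·2/12) + 4.55·e^(−0.0419·4/12) + 4.55·e^(−0.0419·6/12)
I = 4.5183 + 4.4869 + 4.4557 = 13.4609
F = (S − I)·e^(rT) = (183.36 − 13.4609) · e^(0.0419·7/12)
= 169.8991 · e^0.024442 = 169.8991 × 1.024743 = £174.10

£174.10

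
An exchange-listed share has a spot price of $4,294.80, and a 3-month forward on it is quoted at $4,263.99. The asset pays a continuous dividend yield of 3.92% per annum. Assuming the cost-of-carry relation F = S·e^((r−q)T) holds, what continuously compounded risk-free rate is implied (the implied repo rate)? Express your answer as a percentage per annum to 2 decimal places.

From F = S·e^((r−q)T): (r − q) = ln(F/S)/T
ln(4263.99/4294.80) = ln(0.992826) = -0.007200
(r − q) = -0.007200 / (3/12) = -0.028800
r = ln(F/S)/T + q = -0.028800 + 0.0392 = 0.010400
r = 1.04%

1.04%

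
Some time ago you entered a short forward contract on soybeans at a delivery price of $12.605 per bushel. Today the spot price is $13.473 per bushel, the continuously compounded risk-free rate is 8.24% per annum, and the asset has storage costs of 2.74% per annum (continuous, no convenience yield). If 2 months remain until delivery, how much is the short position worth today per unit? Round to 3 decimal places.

Current fair forward for the remaining 2 months: F = S·e^((r + u)·T), (r + u) = 0.0824 + 0.0274 = 0.1098
F = 13.473 · e^(0.1098 × 2/12) = 13.473 × 1.018468 = 13.7218
Value of long forward = (F − K)·e^(−rT) = (13.7218 − 12.605) · e^(−0.0824·2/12)
= 1.1168 × 0.986361 = 1.102
Short position value = −(long value) = -$1.102

-$1.102 per bushel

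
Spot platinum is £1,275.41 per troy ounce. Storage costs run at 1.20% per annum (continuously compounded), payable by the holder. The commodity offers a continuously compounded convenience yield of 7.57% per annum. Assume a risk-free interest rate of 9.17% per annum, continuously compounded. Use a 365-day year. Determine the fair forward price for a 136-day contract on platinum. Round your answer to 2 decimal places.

Net carry = r + u − y = 0.0917 + 0.0120 − 0.0757 = 0.0280
F = S·e^((r+u−y)T) = 1275.41 · e^(0.0280 × 136/365) = 1275.41 · e^0.01043288
= 1275.41 × 1.01048749 = £1,288.79 per troy ounce

£1,288.79 per troy ounce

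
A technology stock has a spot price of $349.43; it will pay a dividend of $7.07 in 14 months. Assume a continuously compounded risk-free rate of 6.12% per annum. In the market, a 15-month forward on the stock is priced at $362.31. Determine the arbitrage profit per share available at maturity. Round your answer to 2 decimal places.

PV(dividends) I = 7.07·e^(−0.0612·14/12) = 6.5828
Fair forward F* = (S − I)·e^(rT) = (349.43 − 6.5828)·e^0.076500 = 342.8472 × 1.079502 = 370.1042
Market $362.31 < fair 370.1042: forward underpriced → reverse cash-and-carry (short the stock, invest proceeds at r, pay the dividends, go long the forward).
Profit at T = |F_mkt − F*| = |362.31 − 370.1042| = $7.79 per share

$7.79 per share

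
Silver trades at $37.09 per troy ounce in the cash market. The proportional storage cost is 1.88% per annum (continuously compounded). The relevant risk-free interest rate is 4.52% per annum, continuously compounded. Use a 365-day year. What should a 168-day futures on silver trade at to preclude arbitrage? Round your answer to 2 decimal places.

Net carry = r + u − y = 0.0452 + 0.0188 − 0.0000 = 0.0640
F = S·e^((r+u−y)T) = 37.09 · e^(0.0640 × 168/365) = 37.09 · e^0.029458
= 37.09 × 1.029896 = $38.20 per troy ounce

$38.20 per troy ounce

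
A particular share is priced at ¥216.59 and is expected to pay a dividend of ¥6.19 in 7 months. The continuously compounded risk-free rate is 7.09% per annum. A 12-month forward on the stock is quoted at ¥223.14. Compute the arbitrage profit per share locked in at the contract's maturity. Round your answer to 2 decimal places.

PV(dividends) I = 6.19·e^(−0.0709·7/12) = 5.9392
Fair forward F* = (S − I)·e^(rT) = (216.59 − 5.9392)·e^0.070900 = 210.6508 × 1.073474 = 226.1282
Market ¥223.14 < fair 226.1282: forward underpriced → reverse cash-and-carry (short the stock, invest proceeds at r, pay the dividends, go long the forward).
Profit at T = |F_mkt − F*| = |223.14 − 226.1282| = ¥2.99 per share

¥2.99 per share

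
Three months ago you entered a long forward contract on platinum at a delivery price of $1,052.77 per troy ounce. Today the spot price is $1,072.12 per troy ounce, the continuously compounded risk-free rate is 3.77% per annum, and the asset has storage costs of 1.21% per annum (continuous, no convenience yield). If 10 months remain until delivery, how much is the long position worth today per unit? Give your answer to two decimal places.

$62.78 per troy ounce

Current fair forward for the remaining 10 months: F = S·e^((r + u)·T), (r + u) = 0.0377 + 0.0121 = 0.0498
F = 1072.12 · e^(0.0498 × 10/12) = 1072.12 × 1.04237316 = 1117.5491
Value of long forward = (F − K)·e^(−rT) = (1117.5491 − 1052.77) · e^(−0.0377·10/12)
= 64.7791 × 0.96907171 = 62.78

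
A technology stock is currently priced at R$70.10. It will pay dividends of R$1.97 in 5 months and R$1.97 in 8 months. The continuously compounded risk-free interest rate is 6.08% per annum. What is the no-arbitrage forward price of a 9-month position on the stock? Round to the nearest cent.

R$69.38

PV(dividends) I = 1.97·e^(−0.0608·5/12) + 1.97·e^(−0.0608·8/12)
I = 1.9207 + 1.8917 = 3.8124
F = (S − I)·e^(rT) = (70.10 − 3.8124) · e^(0.0608·9/12)
= 66.2876 · e^0.045600 = 66.2876 × 1.046656 = R$69.38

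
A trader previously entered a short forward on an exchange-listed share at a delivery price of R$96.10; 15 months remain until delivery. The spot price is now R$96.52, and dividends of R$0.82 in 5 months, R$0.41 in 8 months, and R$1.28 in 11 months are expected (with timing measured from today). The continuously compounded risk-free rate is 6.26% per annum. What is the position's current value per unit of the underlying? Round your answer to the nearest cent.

-R$5.25

PV(remaining dividends) I = 0.82·e^(−0.0626·5/12) + 0.41·e^(−0.0626·8/12) + 1.28·e^(−0.0626·11/12) = 2.4007
Current forward F = (S − I)·e^(rT) = (96.52 − 2.4007)·e^(0.0626·15/12) = 94.1193 × 1.081393 = 101.7800
Value (long) = (F − K)·e^(−rT) = (101.7800 − 96.10) × 0.924733 = 5.2525
Short position value = −(long value) = -R$5.25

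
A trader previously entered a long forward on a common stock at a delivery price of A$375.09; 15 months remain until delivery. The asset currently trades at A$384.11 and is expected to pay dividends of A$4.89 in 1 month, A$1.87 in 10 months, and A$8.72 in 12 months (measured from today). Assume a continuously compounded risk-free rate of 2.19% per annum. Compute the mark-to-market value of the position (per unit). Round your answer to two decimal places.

A$3.90

PV(remaining dividends) I = 4.89·e^(−0.0219·1/12) + 1.87·e^(−0.0219·10/12) + 8.72·e^(−0.0219·12/12) = 15.2484
Current forward F = (S − I)·e^(rT) = (384.11 − 15.2484)·e^(0.0219·15/12) = 368.8616 × 1.027753 = 379.0986
Value (long) = (F − K)·e^(−rT) = (379.0986 − 375.09) × 0.972996 = 3.9004
Value = A$3.90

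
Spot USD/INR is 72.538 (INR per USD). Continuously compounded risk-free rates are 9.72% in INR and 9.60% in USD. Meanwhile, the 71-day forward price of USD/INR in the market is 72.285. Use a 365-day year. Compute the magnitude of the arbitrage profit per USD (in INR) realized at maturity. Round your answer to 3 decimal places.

0.270 per USD (in INR)

Fair forward: F* = S·e^(carry·T), with carry = (r_INR − r_USD) = 0.0972 − 0.0960 = 0.0012
F* = 72.538 · e^(0.0012 × 71/365) = 72.538 · e^0.000233 = 72.538 × 1.000233 = 72.5549
Market 72.285 < fair 72.5549: forward underpriced → reverse cash-and-carry (short spot, go long the forward).
At maturity, profit = |F_mkt − F*| = |72.285 − 72.5549| = 0.270 per USD (in INR)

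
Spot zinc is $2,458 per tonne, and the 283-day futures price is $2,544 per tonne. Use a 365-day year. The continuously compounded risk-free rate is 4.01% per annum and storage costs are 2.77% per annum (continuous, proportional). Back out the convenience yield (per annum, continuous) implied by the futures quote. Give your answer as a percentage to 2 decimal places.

F = S·e^((r+u−y)T) ⇒ (r+u−y) = ln(F/S)/T
ln(2544/2458) = 0.034390; /T ⇒ 0.044355
y = r + u − ln(F/S)/T = 0.0401 + 0.0277 − 0.044355 = 0.023445
y = 2.34%

2.34%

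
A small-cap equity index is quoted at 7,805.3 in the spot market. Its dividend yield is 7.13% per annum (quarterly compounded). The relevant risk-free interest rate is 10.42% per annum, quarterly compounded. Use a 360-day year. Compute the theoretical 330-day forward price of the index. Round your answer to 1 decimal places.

8,039.1

F = S · (1+r/4)^(4T) / (1+q/4)^(4T)
= 7805.3 × 1.098883 / 1.066927 = 7805.3 × 1.029951
F = 8,039.1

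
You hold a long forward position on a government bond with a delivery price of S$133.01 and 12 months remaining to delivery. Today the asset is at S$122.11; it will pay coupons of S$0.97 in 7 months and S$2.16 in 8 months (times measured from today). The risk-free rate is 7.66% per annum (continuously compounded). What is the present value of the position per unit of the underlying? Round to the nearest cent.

PV(remaining coupons) I = 0.97·e^(−0.0766·7/12) + 2.16·e^(−0.0766·8/12) = 2.9801
Current forward F = (S − I)·e^(rT) = (122.11 − 2.9801)·e^(0.0766·12/12) = 119.1299 × 1.079610 = 128.6138
Value (long) = (F − K)·e^(−rT) = (128.6138 − 133.01) × 0.926260 = -4.0720
Value = -S$4.07

-S$4.07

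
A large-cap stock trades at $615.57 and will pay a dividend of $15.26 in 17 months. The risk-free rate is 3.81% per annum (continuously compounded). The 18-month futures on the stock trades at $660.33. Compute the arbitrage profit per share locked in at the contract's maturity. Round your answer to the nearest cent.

PV(dividends) I = 15.26·e^(−0.0381·17/12) = 14.4582
Fair futures F* = (S − I)·e^(rT) = (615.57 − 14.4582)·e^0.057150 = 601.1118 × 1.058815 = 636.4662
Market $660.33 > fair 636.4662: forward overpriced → cash-and-carry (borrow at r, buy the stock and collect the dividends, short the forward).
Profit at T = |F_mkt − F*| = |660.33 − 636.4662| = $23.86 per share

$23.86 per share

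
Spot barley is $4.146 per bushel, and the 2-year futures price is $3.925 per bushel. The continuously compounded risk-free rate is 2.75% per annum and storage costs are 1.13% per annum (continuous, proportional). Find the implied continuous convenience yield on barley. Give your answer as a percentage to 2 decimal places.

6.62%

F = S·e^((r+u−y)T) ⇒ (r+u−y) = ln(F/S)/T
ln(3.925/4.146) = -0.054778; /T ⇒ -0.027389
y = r + u − ln(F/S)/T = 0.0275 + 0.0113 + 0.027389 = 0.066189
y = 6.62%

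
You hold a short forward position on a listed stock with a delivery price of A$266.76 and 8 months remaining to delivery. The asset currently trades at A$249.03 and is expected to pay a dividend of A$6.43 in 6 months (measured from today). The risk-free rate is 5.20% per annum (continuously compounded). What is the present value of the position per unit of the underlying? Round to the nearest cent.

PV(remaining dividends) I = 6.43·e^(−0.0520·6/12) = 6.2650
Current forward F = (S − I)·e^(rT) = (249.03 − 6.2650)·e^(0.0520·8/12) = 242.7650 × 1.035275 = 251.3285
Value (long) = (F − K)·e^(−rT) = (251.3285 − 266.76) × 0.965927 = -14.9057
Short position value = −(long value) = A$14.91

A$14.91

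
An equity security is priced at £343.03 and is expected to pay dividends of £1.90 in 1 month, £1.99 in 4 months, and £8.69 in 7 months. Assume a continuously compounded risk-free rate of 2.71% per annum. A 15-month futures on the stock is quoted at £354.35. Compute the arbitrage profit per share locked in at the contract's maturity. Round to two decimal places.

PV(dividends) I = 1.90·e^(−0.0271·1/12) + 1.99·e^(−0.0271·4/12) + 8.69·e^(−0.0271·7/12) = 12.4215
Fair futures F* = (S − I)·e^(rT) = (343.03 − 12.4215)·e^0.033875 = 330.6085 × 1.034455 = 341.9996
Market £354.35 > fair 341.9996: forward overpriced → cash-and-carry (borrow at r, buy the stock and collect the dividends, short the forward).
Profit at T = |F_mkt − F*| = |354.35 − 341.9996| = £12.35 per share

£12.35 per share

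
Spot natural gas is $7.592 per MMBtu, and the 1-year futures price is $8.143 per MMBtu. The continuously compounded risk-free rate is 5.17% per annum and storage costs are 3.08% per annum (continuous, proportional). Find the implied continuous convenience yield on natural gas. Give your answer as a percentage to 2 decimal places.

F = S·e^((r+u−y)T) ⇒ (r+u−y) = ln(F/S)/T
ln(8.143/7.592) = 0.070064; /T ⇒ 0.070064
y = r + u − ln(F/S)/T = 0.0517 + 0.0308 − 0.070064 = 0.012436
y = 1.24%

1.24%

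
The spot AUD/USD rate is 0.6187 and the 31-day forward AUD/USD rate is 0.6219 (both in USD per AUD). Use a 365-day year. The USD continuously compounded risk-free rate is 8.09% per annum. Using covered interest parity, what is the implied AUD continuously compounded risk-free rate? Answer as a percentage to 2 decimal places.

2.02%

F = S·e^((r_USD − r_AUD)T) ⇒ r_AUD = r_USD − ln(F/S)/T
ln(0.6219/0.6187) = 0.005159; /(31/365) = 0.060743
r_AUD = 0.0809 − 0.060743 = 0.020157
r_AUD = 2.02%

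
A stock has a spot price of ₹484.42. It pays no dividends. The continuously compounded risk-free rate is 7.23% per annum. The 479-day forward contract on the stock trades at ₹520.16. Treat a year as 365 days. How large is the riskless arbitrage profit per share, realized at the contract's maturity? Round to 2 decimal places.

Fair forward: F* = S·e^(carry·T), with carry = r = 0.0723
F* = 484.42 · e^(0.0723 × 479/365) = 484.42 · e^0.094881 = 484.42 × 1.099528 = ₹532.6334
Market ₹520.16 < fair ₹532.6334: forward underpriced → reverse cash-and-carry (short spot, go long the forward).
At maturity, profit = |F_mkt − F*| = |520.16 − 532.6334| = ₹12.47 per share

₹12.47 per share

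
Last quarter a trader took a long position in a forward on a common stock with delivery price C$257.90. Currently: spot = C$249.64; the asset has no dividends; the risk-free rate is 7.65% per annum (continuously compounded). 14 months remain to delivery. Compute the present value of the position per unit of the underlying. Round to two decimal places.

Current fair forward for the remaining 14 months: F = S·e^(r·T), r = 0.0765
F = 249.64 · e^(0.0765 × 14/12) = 249.64 × 1.093354 = 272.9449
Value of long forward = (F − K)·e^(−rT) = (272.9449 − 257.90) · e^(−0.0765·14/12)
= 15.0449 × 0.914617 = 13.76

C$13.76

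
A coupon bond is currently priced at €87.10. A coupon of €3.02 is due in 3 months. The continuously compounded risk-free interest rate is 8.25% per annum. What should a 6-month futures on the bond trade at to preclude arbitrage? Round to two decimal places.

PV(coupons) I = 3.02·e^(−0.0825·3/12)
I = 2.9584
F = (S − I)·e^(rT) = (87.10 − 2.9584) · e^(0.0825·6/12)
= 84.1416 · e^0.041250 = 84.1416 × 1.042113 = €87.69

€87.69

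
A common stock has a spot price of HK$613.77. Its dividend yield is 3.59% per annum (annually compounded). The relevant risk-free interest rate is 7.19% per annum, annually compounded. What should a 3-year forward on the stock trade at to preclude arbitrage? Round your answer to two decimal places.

HK$680.01

F = S · (1+r)^T / (1+q)^T
= 613.77 × 1.231581 / 1.111613 = 613.77 × 1.107922
F = HK$680.01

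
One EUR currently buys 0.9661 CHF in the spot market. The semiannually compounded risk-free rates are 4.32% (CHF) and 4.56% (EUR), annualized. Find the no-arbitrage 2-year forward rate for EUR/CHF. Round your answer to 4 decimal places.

0.9616

By covered interest parity, F = S · (1+r_CHF/2)^(2T) / (1+r_EUR/2)^(2T)
= 0.9661 × 1.089240 / 1.094367 = 0.9661 × 0.995315
F = 0.9616 CHF per EUR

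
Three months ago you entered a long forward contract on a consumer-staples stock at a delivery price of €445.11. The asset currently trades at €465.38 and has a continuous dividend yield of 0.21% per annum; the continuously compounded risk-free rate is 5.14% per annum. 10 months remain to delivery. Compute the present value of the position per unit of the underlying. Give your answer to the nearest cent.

€38.12

Current fair forward for the remaining 10 months: F = S·e^((r − q)·T), (r − q) = 0.0514 − 0.0021 = 0.0493
F = 465.38 · e^(0.0493 × 10/12) = 465.38 × 1.041939 = 484.8976
Value of long forward = (F − K)·e^(−rT) = (484.8976 − 445.11) · e^(−0.0514·10/12)
= 39.7876 × 0.958071 = 38.12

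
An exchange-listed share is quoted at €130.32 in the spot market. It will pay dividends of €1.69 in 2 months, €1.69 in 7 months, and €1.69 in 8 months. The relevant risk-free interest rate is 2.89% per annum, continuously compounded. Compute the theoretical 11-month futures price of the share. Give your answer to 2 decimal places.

€128.68

PV(dividends) I = 1.69·e^(−0.0289·2/12) + 1.69·e^(−0.0289·7/12) + 1.69·e^(−0.0289·8/12)
I = 1.6819 + 1.6617 + 1.6578 = 5.0014
F = (S − I)·e^(rT) = (130.32 − 5.0014) · e^(0.0289·11/12)
= 125.3186 · e^0.026492 = 125.3186 × 1.026846 = €128.68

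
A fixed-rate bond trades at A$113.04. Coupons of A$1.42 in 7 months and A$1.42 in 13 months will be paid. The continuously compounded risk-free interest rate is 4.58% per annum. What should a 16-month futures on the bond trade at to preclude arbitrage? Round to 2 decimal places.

PV(coupons) I = 1.42·e^(−0.0458·7/12) + 1.42·e^(−0.0458·13/12)
I = 1.3826 + 1.3513 = 2.7339
F = (S − I)·e^(rT) = (113.04 − 2.7339) · e^(0.0458·16/12)
= 110.3061 · e^0.061067 = 110.3061 × 1.062970 = A$117.25

A$117.25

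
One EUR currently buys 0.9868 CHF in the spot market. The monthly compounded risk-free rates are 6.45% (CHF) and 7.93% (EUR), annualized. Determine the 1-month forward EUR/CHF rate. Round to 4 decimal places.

By covered interest parity, F = S · (1+r_CHF/12)^(12T) / (1+r_EUR/12)^(12T)
= 0.9868 × 1.005375 / 1.006608 = 0.9868 × 0.998775
F = 0.9856 CHF per EUR

0.9856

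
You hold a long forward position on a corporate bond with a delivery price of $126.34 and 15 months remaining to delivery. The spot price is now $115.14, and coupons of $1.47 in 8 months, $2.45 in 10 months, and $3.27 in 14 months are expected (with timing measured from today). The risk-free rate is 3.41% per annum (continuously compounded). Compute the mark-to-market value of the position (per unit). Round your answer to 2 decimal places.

-$12.89

PV(remaining coupons) I = 1.47·e^(−0.0341·8/12) + 2.45·e^(−0.0341·10/12) + 3.27·e^(−0.0341·14/12) = 6.9608
Current forward F = (S − I)·e^(rT) = (115.14 − 6.9608)·e^(0.0341·15/12) = 108.1792 × 1.043546 = 112.8900
Value (long) = (F − K)·e^(−rT) = (112.8900 − 126.34) × 0.958271 = -12.8887
Value = -$12.89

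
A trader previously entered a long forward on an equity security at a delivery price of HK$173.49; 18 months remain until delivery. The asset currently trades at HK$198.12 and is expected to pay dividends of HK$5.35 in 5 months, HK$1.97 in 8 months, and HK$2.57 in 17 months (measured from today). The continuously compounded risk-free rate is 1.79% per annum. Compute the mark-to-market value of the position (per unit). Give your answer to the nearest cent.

PV(remaining dividends) I = 5.35·e^(−0.0179·5/12) + 1.97·e^(−0.0179·8/12) + 2.57·e^(−0.0179·17/12) = 9.7625
Current forward F = (S − I)·e^(rT) = (198.12 − 9.7625)·e^(0.0179·18/12) = 188.3575 × 1.027214 = 193.4835
Value (long) = (F − K)·e^(−rT) = (193.4835 − 173.49) × 0.973507 = 19.4638
Value = HK$19.46

HK$19.46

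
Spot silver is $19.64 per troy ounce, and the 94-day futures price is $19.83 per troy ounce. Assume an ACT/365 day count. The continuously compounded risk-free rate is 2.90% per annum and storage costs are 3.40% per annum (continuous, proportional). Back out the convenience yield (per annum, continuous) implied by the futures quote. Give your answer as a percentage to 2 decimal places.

F = S·e^((r+u−y)T) ⇒ (r+u−y) = ln(F/S)/T
ln(19.83/19.64) = 0.009628; /T ⇒ 0.037385
y = r + u − ln(F/S)/T = 0.0290 + 0.0340 − 0.037385 = 0.025615
y = 2.56%

2.56%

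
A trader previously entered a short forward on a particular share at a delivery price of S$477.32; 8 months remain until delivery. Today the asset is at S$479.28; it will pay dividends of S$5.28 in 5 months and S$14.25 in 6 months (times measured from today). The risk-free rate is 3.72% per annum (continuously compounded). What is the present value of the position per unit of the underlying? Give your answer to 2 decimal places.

PV(remaining dividends) I = 5.28·e^(−0.0372·5/12) + 14.25·e^(−0.0372·6/12) = 19.1862
Current forward F = (S − I)·e^(rT) = (479.28 − 19.1862)·e^(0.0372·8/12) = 460.0938 × 1.025110 = 471.6468
Value (long) = (F − K)·e^(−rT) = (471.6468 − 477.32) × 0.975505 = -5.5342
Short position value = −(long value) = S$5.53

S$5.53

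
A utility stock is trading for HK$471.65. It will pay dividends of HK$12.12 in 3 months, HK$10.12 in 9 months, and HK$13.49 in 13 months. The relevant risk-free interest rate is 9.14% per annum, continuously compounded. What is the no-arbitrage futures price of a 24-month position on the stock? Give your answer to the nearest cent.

HK$526.01

PV(dividends) I = 12.12·e^(−0.0914·3/12) + 10.12·e^(−0.0914·9/12) + 13.49·e^(−0.0914·13/12)
I = 11.8462 + 9.4495 + 12.2183 = 33.5140
F = (S − I)·e^(rT) = (471.65 − 33.5140) · e^(0.0914·24/12)
= 438.1360 · e^0.182800 = 438.1360 × 1.200574 = HK$526.01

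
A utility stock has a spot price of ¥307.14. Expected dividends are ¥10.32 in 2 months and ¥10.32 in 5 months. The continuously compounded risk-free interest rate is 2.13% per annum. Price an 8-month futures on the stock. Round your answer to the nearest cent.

PV(dividends) I = 10.32·e^(−0.0213·2/12) + 10.32·e^(−0.0213·5/12)
I = 10.2834 + 10.2288 = 20.5122
F = (S − I)·e^(rT) = (307.14 − 20.5122) · e^(0.0213·8/12)
= 286.6278 · e^0.014200 = 286.6278 × 1.014301 = ¥290.73

¥290.73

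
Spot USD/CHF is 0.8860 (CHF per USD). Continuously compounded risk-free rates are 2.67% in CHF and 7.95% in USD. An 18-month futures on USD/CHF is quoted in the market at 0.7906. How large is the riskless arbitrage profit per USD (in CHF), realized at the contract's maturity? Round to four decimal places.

0.0279 per USD (in CHF)

Fair futures: F* = S·e^(carry·T), with carry = (r_CHF − r_USD) = 0.0267 − 0.0795 = -0.0528
F* = 0.8860 · e^(-0.0528 × 18/12) = 0.8860 · e^-0.079200 = 0.8860 × 0.923855 = 0.8185
Market 0.7906 < fair 0.8185: forward underpriced → reverse cash-and-carry (short spot, go long the forward).
At maturity, profit = |F_mkt − F*| = |0.7906 − 0.8185| = 0.0279 per USD (in CHF)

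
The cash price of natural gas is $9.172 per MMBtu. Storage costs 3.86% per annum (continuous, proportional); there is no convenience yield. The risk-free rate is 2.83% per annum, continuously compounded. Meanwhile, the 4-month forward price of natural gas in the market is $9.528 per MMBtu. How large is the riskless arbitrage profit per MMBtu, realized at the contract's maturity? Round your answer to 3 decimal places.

Fair forward: F* = S·e^(carry·T), with carry = (r + u) = 0.0283 + 0.0386 = 0.0669
F* = 9.172 · e^(0.0669 × 4/12) = 9.172 · e^0.022300 = 9.172 × 1.022551 = $9.3788
Market $9.528 > fair $9.3788: forward overpriced → cash-and-carry (buy spot, short the forward).
At maturity, profit = |F_mkt − F*| = |9.528 − 9.3788| = $0.149 per MMBtu

$0.149 per MMBtu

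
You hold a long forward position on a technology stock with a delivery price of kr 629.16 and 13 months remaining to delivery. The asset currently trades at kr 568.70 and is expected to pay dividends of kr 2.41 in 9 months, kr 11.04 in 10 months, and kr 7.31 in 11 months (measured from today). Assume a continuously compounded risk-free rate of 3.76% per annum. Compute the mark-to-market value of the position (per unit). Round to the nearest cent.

PV(remaining dividends) I = 2.41·e^(−0.0376·9/12) + 11.04·e^(−0.0376·10/12) + 7.31·e^(−0.0376·11/12) = 20.1048
Current forward F = (S − I)·e^(rT) = (568.70 − 20.1048)·e^(0.0376·13/12) = 548.5952 × 1.041574 = 571.4025
Value (long) = (F − K)·e^(−rT) = (571.4025 − 629.16) × 0.960085 = -55.4521
Value = -kr 55.45

-kr 55.45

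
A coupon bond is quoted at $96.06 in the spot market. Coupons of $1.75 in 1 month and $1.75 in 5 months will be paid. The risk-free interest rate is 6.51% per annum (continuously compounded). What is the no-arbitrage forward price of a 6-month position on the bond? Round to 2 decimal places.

$95.68

PV(coupons) I = 1.75·e^(−0.0651·1/12) + 1.75·e^(−0.0651·5/12)
I = 1.7405 + 1.7032 = 3.4437
F = (S − I)·e^(rT) = (96.06 − 3.4437) · e^(0.0651·6/12)
= 92.6163 · e^0.032550 = 92.6163 × 1.033086 = $95.68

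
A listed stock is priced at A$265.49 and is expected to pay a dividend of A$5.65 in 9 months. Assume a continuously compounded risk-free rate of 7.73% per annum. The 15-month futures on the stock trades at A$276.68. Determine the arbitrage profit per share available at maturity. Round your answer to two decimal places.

A$9.87 per share

PV(dividends) I = 5.65·e^(−0.0773·9/12) = 5.3318
Fair futures F* = (S − I)·e^(rT) = (265.49 − 5.3318)·e^0.096625 = 260.1582 × 1.101447 = 286.5505
Market A$276.68 < fair 286.5505: forward underpriced → reverse cash-and-carry (short the stock, invest proceeds at r, pay the dividends, go long the forward).
Profit at T = |F_mkt − F*| = |276.68 − 286.5505| = A$9.87 per share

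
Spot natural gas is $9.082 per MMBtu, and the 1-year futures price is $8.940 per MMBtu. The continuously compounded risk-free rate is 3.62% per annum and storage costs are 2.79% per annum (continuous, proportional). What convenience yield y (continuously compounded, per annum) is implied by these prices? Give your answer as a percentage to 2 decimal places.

7.99%

F = S·e^((r+u−y)T) ⇒ (r+u−y) = ln(F/S)/T
ln(8.940/9.082) = -0.015759; /T ⇒ -0.015759
y = r + u − ln(F/S)/T = 0.0362 + 0.0279 + 0.015759 = 0.079859
y = 7.99%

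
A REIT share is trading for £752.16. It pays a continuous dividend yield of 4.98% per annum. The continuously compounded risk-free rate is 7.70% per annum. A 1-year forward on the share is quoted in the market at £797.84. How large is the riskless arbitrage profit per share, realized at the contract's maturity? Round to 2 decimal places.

Fair forward: F* = S·e^(carry·T), with carry = (r − q) = 0.0770 − 0.0498 = 0.0272
F* = 752.16 · e^(0.0272 × 1) = 752.16 · e^0.027200 = 752.16 × 1.027573 = £772.8993
Market £797.84 > fair £772.8993: forward overpriced → cash-and-carry (buy spot, short the forward).
At maturity, profit = |F_mkt − F*| = |797.84 − 772.8993| = £24.94 per share

£24.94 per share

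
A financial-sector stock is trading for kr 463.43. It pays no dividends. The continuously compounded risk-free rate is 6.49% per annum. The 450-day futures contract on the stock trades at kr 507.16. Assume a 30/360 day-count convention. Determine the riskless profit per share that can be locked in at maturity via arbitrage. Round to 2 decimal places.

Fair futures: F* = S·e^(carry·T), with carry = r = 0.0649
F* = 463.43 · e^(0.0649 × 450/360) = 463.43 · e^0.081125 = 463.43 × 1.084506 = kr 502.5926
Market kr 507.16 > fair kr 502.5926: forward overpriced → cash-and-carry (buy spot, short the forward).
At maturity, profit = |F_mkt − F*| = |507.16 − 502.5926| = kr 4.57 per share

kr 4.57 per share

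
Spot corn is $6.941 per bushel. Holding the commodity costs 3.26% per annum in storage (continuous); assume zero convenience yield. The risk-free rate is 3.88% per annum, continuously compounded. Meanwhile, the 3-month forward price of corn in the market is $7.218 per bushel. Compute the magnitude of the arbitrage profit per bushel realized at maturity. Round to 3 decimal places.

$0.152 per bushel

Fair forward: F* = S·e^(carry·T), with carry = (r + u) = 0.0388 + 0.0326 = 0.0714
F* = 6.941 · e^(0.0714 × 3/12) = 6.941 · e^0.017850 = 6.941 × 1.018010 = $7.0660
Market $7.218 > fair $7.0660: forward overpriced → cash-and-carry (buy spot, short the forward).
At maturity, profit = |F_mkt − F*| = |7.218 − 7.0660| = $0.152 per bushel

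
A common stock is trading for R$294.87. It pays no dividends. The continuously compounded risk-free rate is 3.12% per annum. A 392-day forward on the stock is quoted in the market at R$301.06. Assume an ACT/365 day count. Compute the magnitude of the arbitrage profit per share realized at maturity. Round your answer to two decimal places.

R$3.86 per share

Fair forward: F* = S·e^(carry·T), with carry = r = 0.0312
F* = 294.87 · e^(0.0312 × 392/365) = 294.87 · e^0.033508 = 294.87 × 1.034076 = R$304.9180
Market R$301.06 < fair R$304.9180: forward underpriced → reverse cash-and-carry (short spot, go long the forward).
At maturity, profit = |F_mkt − F*| = |301.06 − 304.9180| = R$3.86 per share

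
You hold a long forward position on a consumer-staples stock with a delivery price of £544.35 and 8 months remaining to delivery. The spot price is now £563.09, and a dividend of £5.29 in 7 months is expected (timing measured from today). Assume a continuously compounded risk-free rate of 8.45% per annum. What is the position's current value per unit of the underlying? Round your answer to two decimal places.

£43.52

PV(remaining dividends) I = 5.29·e^(−0.0845·7/12) = 5.0356
Current forward F = (S − I)·e^(rT) = (563.09 − 5.0356)·e^(0.0845·8/12) = 558.0544 × 1.057950 = 590.3937
Value (long) = (F − K)·e^(−rT) = (590.3937 − 544.35) × 0.945224 = 43.5216
Value = £43.52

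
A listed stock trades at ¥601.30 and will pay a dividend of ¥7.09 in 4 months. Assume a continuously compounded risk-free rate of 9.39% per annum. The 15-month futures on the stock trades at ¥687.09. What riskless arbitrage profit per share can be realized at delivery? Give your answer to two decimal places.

PV(dividends) I = 7.09·e^(−0.0939·4/12) = 6.8715
Fair futures F* = (S − I)·e^(rT) = (601.30 − 6.8715)·e^0.117375 = 594.4285 × 1.124541 = 668.4592
Market ¥687.09 > fair 668.4592: forward overpriced → cash-and-carry (borrow at r, buy the stock and collect the dividends, short the forward).
Profit at T = |F_mkt − F*| = |687.09 − 668.4592| = ¥18.63 per share

¥18.63 per share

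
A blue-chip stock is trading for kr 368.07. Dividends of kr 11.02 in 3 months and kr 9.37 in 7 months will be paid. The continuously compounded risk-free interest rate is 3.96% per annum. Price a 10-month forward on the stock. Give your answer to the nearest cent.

kr 359.68

PV(dividends) I = 11.02·e^(−0.0396·3/12) + 9.37·e^(−0.0396·7/12)
I = 10.9114 + 9.1560 = 20.0674
F = (S − I)·e^(rT) = (368.07 − 20.0674) · e^(0.0396·10/12)
= 348.0026 · e^0.033000 = 348.0026 × 1.033551 = kr 359.68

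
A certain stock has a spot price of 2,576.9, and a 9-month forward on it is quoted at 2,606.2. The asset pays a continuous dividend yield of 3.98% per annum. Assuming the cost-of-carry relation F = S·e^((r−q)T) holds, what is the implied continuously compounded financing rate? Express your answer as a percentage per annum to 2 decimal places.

From F = S·e^((r−q)T): (r − q) = ln(F/S)/T
ln(2606.2/2576.9) = ln(1.011370) = 0.011306
(r − q) = 0.011306 / (9/12) = 0.015075
r = ln(F/S)/T + q = 0.015075 + 0.0398 = 0.054875
r = 5.49%

5.49%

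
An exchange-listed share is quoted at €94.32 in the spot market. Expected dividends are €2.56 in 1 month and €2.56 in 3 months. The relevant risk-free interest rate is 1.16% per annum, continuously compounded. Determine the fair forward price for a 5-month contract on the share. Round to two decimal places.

€89.64

PV(dividends) I = 2.56·e^(−0.0116·1/12) + 2.56·e^(−0.0116·3/12)
I = 2.5575 + 2.5526 = 5.1101
F = (S − I)·e^(rT) = (94.32 − 5.1101) · e^(0.0116·5/12)
= 89.2099 · e^0.004833 = 89.2099 × 1.004845 = €89.64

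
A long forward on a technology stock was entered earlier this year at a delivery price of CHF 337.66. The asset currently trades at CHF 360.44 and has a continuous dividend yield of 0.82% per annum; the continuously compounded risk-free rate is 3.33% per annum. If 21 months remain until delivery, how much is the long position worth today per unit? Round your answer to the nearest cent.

CHF 36.76

Current fair forward for the remaining 21 months: F = S·e^((r − q)·T), (r − q) = 0.0333 − 0.0082 = 0.0251
F = 360.44 · e^(0.0251 × 21/12) = 360.44 × 1.044904 = 376.6252
Value of long forward = (F − K)·e^(−rT) = (376.6252 − 337.66) · e^(−0.0333·21/12)
= 38.9652 × 0.943390 = 36.76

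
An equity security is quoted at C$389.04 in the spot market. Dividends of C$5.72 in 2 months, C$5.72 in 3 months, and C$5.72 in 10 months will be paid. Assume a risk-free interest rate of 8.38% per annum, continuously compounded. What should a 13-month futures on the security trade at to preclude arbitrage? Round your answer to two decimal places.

PV(dividends) I = 5.72·e^(−0.0838·2/12) + 5.72·e^(−0.0838·3/12) + 5.72·e^(−0.0838·10/12)
I = 5.6407 + 5.6014 + 5.3342 = 16.5763
F = (S − I)·e^(rT) = (389.04 − 16.5763) · e^(0.0838·13/12)
= 372.4637 · e^0.090783 = 372.4637 × 1.095031 = C$407.86

C$407.86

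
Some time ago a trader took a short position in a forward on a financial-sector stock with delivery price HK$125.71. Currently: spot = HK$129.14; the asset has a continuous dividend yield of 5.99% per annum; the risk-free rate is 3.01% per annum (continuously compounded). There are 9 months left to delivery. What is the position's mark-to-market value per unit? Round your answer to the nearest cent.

Current fair forward for the remaining 9 months: F = S·e^((r − q)·T), (r − q) = 0.0301 − 0.0599 = -0.0298
F = 129.14 · e^(-0.0298 × 9/12) = 129.14 × 0.977898 = 126.2857
Value of long forward = (F − K)·e^(−rT) = (126.2857 − 125.71) · e^(−0.0301·9/12)
= 0.5757 × 0.977678 = 0.56
Short position value = −(long value) = -HK$0.56

-HK$0.56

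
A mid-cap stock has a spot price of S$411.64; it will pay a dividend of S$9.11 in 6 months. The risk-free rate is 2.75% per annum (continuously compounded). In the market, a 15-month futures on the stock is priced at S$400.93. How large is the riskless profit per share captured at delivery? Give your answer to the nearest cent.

S$15.81 per share

PV(dividends) I = 9.11·e^(−0.0275·6/12) = 8.9856
Fair futures F* = (S − I)·e^(rT) = (411.64 − 8.9856)·e^0.034375 = 402.6544 × 1.034973 = 416.7364
Market S$400.93 < fair 416.7364: forward underpriced → reverse cash-and-carry (short the stock, invest proceeds at r, pay the dividends, go long the forward).
Profit at T = |F_mkt − F*| = |400.93 − 416.7364| = S$15.81 per share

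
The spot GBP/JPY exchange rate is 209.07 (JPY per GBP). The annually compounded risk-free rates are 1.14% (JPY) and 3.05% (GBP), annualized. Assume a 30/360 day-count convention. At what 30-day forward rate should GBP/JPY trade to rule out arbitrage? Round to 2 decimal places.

By covered interest parity, F = S · (1+r_JPY)^T / (1+r_GBP)^T
= 209.07 × 1.000945 / 1.002507 = 209.07 × 0.998442
F = 208.74 JPY per GBP

208.74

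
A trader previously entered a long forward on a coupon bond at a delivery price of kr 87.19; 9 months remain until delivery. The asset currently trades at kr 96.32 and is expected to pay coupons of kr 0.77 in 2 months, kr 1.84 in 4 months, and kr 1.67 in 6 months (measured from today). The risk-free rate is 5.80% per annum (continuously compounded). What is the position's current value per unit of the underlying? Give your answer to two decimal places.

PV(remaining coupons) I = 0.77·e^(−0.0580·2/12) + 1.84·e^(−0.0580·4/12) + 1.67·e^(−0.0580·6/12) = 4.1896
Current forward F = (S − I)·e^(rT) = (96.32 − 4.1896)·e^(0.0580·9/12) = 92.1304 × 1.044460 = 96.2265
Value (long) = (F − K)·e^(−rT) = (96.2265 − 87.19) × 0.957433 = 8.6518
Value = kr 8.65

kr 8.65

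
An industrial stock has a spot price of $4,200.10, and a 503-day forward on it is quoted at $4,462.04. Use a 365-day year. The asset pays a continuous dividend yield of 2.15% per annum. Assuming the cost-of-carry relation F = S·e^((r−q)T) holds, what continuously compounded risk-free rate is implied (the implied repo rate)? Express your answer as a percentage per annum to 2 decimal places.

From F = S·e^((r−q)T): (r − q) = ln(F/S)/T
ln(4462.04/4200.10) = ln(1.062365) = 0.060498
(r − q) = 0.060498 / (503/365) = 0.043900
r = ln(F/S)/T + q = 0.043900 + 0.0215 = 0.065400
r = 6.54%

6.54%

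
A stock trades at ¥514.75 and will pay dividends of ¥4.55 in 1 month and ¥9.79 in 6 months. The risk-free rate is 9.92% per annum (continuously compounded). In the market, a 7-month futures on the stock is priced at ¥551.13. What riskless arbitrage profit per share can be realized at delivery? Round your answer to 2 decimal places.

¥20.37 per share

PV(dividends) I = 4.55·e^(−0.0992·1/12) + 9.79·e^(−0.0992·6/12) = 13.8288
Fair futures F* = (S − I)·e^(rT) = (514.75 − 13.8288)·e^0.057867 = 500.9212 × 1.059574 = 530.7631
Market ¥551.13 > fair 530.7631: forward overpriced → cash-and-carry (borrow at r, buy the stock and collect the dividends, short the forward).
Profit at T = |F_mkt − F*| = |551.13 − 530.7631| = ¥20.37 per share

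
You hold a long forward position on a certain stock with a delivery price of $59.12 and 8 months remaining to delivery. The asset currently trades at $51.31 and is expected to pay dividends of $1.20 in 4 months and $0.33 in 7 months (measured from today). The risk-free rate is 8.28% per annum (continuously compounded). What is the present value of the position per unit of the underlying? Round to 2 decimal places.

-$6.12

PV(remaining dividends) I = 1.20·e^(−0.0828·4/12) + 0.33·e^(−0.0828·7/12) = 1.4818
Current forward F = (S − I)·e^(rT) = (51.31 − 1.4818)·e^(0.0828·8/12) = 49.8282 × 1.056752 = 52.6561
Value (long) = (F − K)·e^(−rT) = (52.6561 − 59.12) × 0.946296 = -6.1168
Value = -$6.12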